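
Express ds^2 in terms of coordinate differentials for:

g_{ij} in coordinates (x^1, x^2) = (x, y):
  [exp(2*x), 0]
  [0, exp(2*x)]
ds^2 = g_{ij} dx^i dx^j; only the non-zero components contribute.
ds^2 = exp(2*x) dx^2 + exp(2*x) dy^2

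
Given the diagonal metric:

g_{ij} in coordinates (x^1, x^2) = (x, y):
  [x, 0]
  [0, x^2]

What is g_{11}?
With x^1 = x, x^2 = y, g_{11} = g_{xx} is the row-1, column-1 entry of the matrix.
g_{11} = x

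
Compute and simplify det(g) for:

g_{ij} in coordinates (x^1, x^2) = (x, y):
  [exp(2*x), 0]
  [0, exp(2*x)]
For a 2×2 metric: det(g) = g_{11}·g_{22} - g_{12}·g_{21}
= (exp(2*x))·(exp(2*x)) - (0)·(0)
= exp(4*x) - 0
det(g) = exp(4*x)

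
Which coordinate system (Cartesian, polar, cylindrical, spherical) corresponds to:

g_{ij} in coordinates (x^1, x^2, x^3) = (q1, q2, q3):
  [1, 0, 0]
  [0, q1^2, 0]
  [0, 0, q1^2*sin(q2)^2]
The line element ds^2 = dq1^2 + q1^2 dq2^2 + q1^2 sin(q2)^2 dq3^2 is dr^2 + r^2 dθ^2 + r^2 sin(θ)^2 dφ^2 with q1 = r, q2 = θ, q3 = φ.
spherical coordinates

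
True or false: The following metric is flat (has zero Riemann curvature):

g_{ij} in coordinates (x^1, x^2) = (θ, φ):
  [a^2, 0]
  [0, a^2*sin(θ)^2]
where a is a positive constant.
Non-zero Christoffel symbols:
Γ^θ_{φ φ} = -sin(2*θ)/2
Γ^φ_{θ φ} = 1/tan(θ)
Ricci tensor: R_{θθ} = 1, R_{θφ} = 0, R_{φφ} = sin(θ)^2
The Ricci tensor is non-zero, so the Riemann tensor is non-zero: not flat.
False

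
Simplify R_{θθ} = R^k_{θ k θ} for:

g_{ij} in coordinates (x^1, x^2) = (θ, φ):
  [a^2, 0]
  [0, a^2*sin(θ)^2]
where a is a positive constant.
Non-zero Christoffel symbols (Γ^k_{ij} = Γ^k_{ji}):
Γ^θ_{φ φ} = -sin(2*θ)/2
Γ^φ_{θ φ} = 1/tan(θ)
R^θ_{θ θ θ} = 0 (a repeated index in an antisymmetric pair)
R^φ_{θ φ θ} = ∂_φ Γ^φ_{θ θ} - ∂_θ Γ^φ_{θ φ} + Γ^φ_{φ m} Γ^m_{θ θ} - Γ^φ_{θ m} Γ^m_{θ φ}
  = (0) - (-1/sin(θ)^2) + (0) - (1/tan(θ)^2) = 1
R_{θθ} = R^θ_{θ θ θ} + R^φ_{θ φ θ} = (0) + (1) = 1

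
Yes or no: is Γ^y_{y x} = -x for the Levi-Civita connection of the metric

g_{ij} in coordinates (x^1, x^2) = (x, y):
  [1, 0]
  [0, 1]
Γ^y_{y x} = (1/2) g^{yy} (∂_y g_{yx} + ∂_x g_{yy} - ∂_y g_{yx}) = (1/2)(1)((0) + (0) - (0)) = 0
This differs from the proposed value -x.
No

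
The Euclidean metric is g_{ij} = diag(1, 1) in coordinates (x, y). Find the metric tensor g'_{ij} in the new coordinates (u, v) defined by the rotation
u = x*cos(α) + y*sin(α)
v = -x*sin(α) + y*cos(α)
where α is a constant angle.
Invert the transformation: x = u*cos(α) - v*sin(α), y = u*sin(α) + v*cos(α)
g'_{ij} = (∂x^k/∂x'^i)(∂x^l/∂x'^j) g_{kl}; with g_{kl} = δ_{kl} this is Σ_k (∂x^k/∂x'^i)(∂x^k/∂x'^j).
Jacobian: ∂x/∂u = cos(α), ∂x/∂v = -sin(α), ∂y/∂u = sin(α), ∂y/∂v = cos(α)
g'_{uu} = (cos(α))(cos(α)) + (sin(α))(sin(α)) = 1
g'_{uv} = (cos(α))(-sin(α)) + (sin(α))(cos(α)) = 0
g'_{vv} = (-sin(α))(-sin(α)) + (cos(α))(cos(α)) = 1
g'_{ij} = diag(1, 1)
The Euclidean metric is invariant under rotations.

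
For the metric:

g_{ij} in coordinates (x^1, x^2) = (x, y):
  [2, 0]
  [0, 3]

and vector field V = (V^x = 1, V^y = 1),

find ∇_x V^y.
All Christoffel symbols are zero.
∇_x V^y = ∂_x V^y + Γ^y_{x j} V^j
  = (0) + (0)(1) + (0)(1)
  = 0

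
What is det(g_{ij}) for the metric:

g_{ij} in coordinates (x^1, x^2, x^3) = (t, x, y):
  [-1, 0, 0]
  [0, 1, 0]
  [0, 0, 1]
Diagonal metric: det(g) = g_{11}·g_{22}·g_{33}
= (-1)·(1)·(1)
det(g) = -1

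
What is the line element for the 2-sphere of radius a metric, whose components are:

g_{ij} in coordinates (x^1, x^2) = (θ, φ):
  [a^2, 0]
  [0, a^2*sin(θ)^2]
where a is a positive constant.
ds^2 = g_{ij} dx^i dx^j; only the non-zero components contribute.
ds^2 = a^2 dθ^2 + a^2*sin(θ)^2 dφ^2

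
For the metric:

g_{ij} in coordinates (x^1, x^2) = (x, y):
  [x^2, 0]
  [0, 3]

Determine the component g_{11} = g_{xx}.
With x^1 = x, x^2 = y, g_{11} = g_{xx} is the row-1, column-1 entry of the matrix.
g_{11} = x^2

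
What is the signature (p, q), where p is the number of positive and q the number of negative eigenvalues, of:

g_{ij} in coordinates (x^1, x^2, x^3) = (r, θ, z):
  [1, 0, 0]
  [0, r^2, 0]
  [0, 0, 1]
The metric is diagonal, so its eigenvalues are the diagonal entries: 1, r^2, 1 (at a generic point, where coordinate-dependent entries are positive).
3 positive, 0 negative.
(3, 0) - Riemannian (positive definite)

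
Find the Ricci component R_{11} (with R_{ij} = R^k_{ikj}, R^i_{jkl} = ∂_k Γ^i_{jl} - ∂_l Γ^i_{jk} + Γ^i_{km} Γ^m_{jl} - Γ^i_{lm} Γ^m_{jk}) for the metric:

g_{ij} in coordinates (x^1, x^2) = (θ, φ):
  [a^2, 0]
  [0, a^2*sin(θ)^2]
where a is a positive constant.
Non-zero Christoffel symbols (Γ^k_{ij} = Γ^k_{ji}):
Γ^θ_{φ φ} = -sin(2*θ)/2
Γ^φ_{θ φ} = 1/tan(θ)
R^θ_{θ θ θ} = 0 (a repeated index in an antisymmetric pair)
R^φ_{θ φ θ} = ∂_φ Γ^φ_{θ θ} - ∂_θ Γ^φ_{θ φ} + Γ^φ_{φ m} Γ^m_{θ θ} - Γ^φ_{θ m} Γ^m_{θ φ}
  = (0) - (-1/sin(θ)^2) + (0) - (1/tan(θ)^2) = 1
R_{θθ} = R^θ_{θ θ θ} + R^φ_{θ φ θ} = (0) + (1) = 1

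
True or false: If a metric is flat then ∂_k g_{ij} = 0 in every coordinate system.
Flatness means R^i_{jkl} = 0; the components can still vary, e.g. the flat plane in polar coordinates has g_{θθ} = r^2.
False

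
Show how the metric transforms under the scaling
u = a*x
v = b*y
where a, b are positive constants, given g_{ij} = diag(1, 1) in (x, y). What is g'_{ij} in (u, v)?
Invert the transformation: x = u/a, y = v/b
g'_{ij} = (∂x^k/∂x'^i)(∂x^l/∂x'^j) g_{kl}; with g_{kl} = δ_{kl} this is Σ_k (∂x^k/∂x'^i)(∂x^k/∂x'^j).
Jacobian: ∂x/∂u = 1/a, ∂x/∂v = 0, ∂y/∂u = 0, ∂y/∂v = 1/b
g'_{uu} = (1/a)(1/a) + (0)(0) = 1/a^2
g'_{uv} = (1/a)(0) + (0)(1/b) = 0
g'_{vv} = (0)(0) + (1/b)(1/b) = 1/b^2
g'_{ij} = diag(1/a^2, 1/b^2)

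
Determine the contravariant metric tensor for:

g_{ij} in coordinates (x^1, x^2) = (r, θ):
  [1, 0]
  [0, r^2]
The metric is diagonal, so g^{ij} is diagonal with entries 1/g_{ii}: diag(1, 1/(r^2)).
g^{ij}:
  [1, 0]
  [0, 1/r^2]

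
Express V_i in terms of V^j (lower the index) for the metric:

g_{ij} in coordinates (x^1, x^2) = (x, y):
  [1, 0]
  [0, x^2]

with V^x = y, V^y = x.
V_i = g_{ij} V^j:
V_x = (1)(y) + (0)(x) = y
V_y = (0)(y) + (x^2)(x) = x^3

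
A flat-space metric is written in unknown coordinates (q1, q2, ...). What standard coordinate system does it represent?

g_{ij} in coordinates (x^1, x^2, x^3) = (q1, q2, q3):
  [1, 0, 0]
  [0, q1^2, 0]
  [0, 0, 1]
The line element ds^2 = dq1^2 + q1^2 dq2^2 + dq3^2 is dr^2 + r^2 dθ^2 + dz^2 with q1 = r, q2 = θ, q3 = z.
cylindrical coordinates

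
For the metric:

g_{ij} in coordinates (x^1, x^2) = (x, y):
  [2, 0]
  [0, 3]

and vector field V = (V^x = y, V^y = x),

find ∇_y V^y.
All Christoffel symbols are zero.
∇_y V^y = ∂_y V^y + Γ^y_{y j} V^j
  = (0) + (0)(y) + (0)(x)
  = 0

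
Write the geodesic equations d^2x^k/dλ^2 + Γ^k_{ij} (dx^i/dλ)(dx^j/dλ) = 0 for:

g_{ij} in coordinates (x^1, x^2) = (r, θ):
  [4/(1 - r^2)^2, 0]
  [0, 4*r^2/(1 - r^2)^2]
Geodesic equation: d^2x^k/dλ^2 + Γ^k_{ij} (dx^i/dλ)(dx^j/dλ) = 0.
Non-zero Christoffel symbols:
Γ^r_{r r} = 2*r/(1 - r^2)
Γ^r_{θ θ} = (r^3 + r)/(r^2 - 1)
Γ^θ_{r θ} = (-r^2 - 1)/(r^3 - r)
Substituting (the symmetric pair Γ^k_{ij}, Γ^k_{ji} combines into a factor 2):
d^2r/dλ^2 + (2*r/(1 - r^2)) (dr/dλ)^2 + ((r^3 + r)/(r^2 - 1)) (dθ/dλ)^2 = 0
d^2θ/dλ^2 + ((-2*r^2 - 2)/(r^3 - r)) (dr/dλ)(dθ/dλ) = 0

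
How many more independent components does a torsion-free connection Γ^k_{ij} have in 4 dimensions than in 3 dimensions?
Independent components in n dimensions: n × n(n+1)/2 = n^2(n+1)/2.
4D: 4 × 10 = 40
3D: 3 × 6 = 18
Difference = 40 - 18 = 22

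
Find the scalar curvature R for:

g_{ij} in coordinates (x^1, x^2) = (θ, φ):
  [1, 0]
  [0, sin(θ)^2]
Non-zero Christoffel symbols (Γ^k_{ij} = Γ^k_{ji}):
Γ^θ_{φ φ} = -sin(2*θ)/2
Γ^φ_{θ φ} = 1/tan(θ)
Ricci tensor (R_{ij} = R^k_{ikj}): R_{θθ} = 1, R_{θφ} = 0, R_{φφ} = sin(θ)^2
Inverse metric: g^{θθ} = 1, g^{φφ} = 1/sin(θ)^2
R = g^{ij} R_{ij} = (1)(1) + (1/sin(θ)^2)(sin(θ)^2) = 2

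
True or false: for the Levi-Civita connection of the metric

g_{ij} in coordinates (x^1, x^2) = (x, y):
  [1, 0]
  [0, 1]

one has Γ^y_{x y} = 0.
Γ^y_{x y} = (1/2) g^{yy} (∂_x g_{yy} + ∂_y g_{yx} - ∂_y g_{xy}) = (1/2)(1)((0) + (0) - (0)) = 0
This equals the proposed value 0.
True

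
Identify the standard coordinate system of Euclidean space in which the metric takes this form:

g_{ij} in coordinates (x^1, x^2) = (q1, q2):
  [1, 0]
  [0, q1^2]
The line element ds^2 = dq1^2 + q1^2 dq2^2 is dr^2 + r^2 dθ^2 with q1 = r, q2 = θ.
polar coordinates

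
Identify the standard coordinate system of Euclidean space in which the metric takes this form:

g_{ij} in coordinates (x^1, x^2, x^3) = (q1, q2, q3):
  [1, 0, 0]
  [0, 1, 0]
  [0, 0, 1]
All components are constant and the metric is the identity, i.e. orthonormal rectilinear coordinates.
Cartesian (3D) coordinates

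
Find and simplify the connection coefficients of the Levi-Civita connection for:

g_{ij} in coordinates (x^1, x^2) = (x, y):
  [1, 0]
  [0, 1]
Using Γ^k_{ij} = (1/2) g^{km} (∂_i g_{mj} + ∂_j g_{mi} - ∂_m g_{ij}); the metric is diagonal, so only the m = k term contributes.
Every metric component is constant, so all ∂_m g_{ij} = 0 and every Christoffel symbol vanishes.
All Christoffel symbols are zero.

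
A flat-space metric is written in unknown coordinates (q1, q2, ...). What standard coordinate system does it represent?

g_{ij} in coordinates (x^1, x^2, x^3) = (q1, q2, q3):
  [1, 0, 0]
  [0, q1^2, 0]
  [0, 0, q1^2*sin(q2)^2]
The line element ds^2 = dq1^2 + q1^2 dq2^2 + q1^2 sin(q2)^2 dq3^2 is dr^2 + r^2 dθ^2 + r^2 sin(θ)^2 dφ^2 with q1 = r, q2 = θ, q3 = φ.
spherical coordinates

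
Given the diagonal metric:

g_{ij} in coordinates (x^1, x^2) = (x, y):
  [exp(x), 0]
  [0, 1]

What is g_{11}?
With x^1 = x, x^2 = y, g_{11} = g_{xx} is the row-1, column-1 entry of the matrix.
g_{11} = exp(x)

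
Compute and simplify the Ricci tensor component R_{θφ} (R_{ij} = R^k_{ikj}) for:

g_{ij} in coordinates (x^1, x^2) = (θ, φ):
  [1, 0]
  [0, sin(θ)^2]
Non-zero Christoffel symbols (Γ^k_{ij} = Γ^k_{ji}):
Γ^θ_{φ φ} = -sin(2*θ)/2
Γ^φ_{θ φ} = 1/tan(θ)
R^θ_{θ θ φ} = 0 (a repeated index in an antisymmetric pair)
R^φ_{θ φ φ} = 0 (a repeated index in an antisymmetric pair)
R_{θφ} = R^θ_{θ θ φ} + R^φ_{θ φ φ} = (0) + (0) = 0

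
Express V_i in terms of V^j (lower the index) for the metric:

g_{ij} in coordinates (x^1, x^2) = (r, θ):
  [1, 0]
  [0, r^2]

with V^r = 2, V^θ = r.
V_i = g_{ij} V^j:
V_r = (1)(2) + (0)(r) = 2
V_θ = (0)(2) + (r^2)(r) = r^3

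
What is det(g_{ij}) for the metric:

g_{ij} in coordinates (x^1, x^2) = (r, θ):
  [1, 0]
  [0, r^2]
For a 2×2 metric: det(g) = g_{11}·g_{22} - g_{12}·g_{21}
= (1)·(r^2) - (0)·(0)
= r^2 - 0
det(g) = r^2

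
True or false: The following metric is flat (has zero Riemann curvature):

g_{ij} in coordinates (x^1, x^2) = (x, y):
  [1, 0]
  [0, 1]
All metric components are constant, so every Christoffel symbol vanishes and R^i_{jkl} = 0.
True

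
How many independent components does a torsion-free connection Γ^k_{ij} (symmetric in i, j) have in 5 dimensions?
Γ^k_{ij} has n choices for the upper index and n(n+1)/2 independent symmetric lower index pairs.
Total = 5 × 5×6/2 = 5 × 15 = 75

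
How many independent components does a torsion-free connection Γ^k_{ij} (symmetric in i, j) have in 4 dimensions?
Γ^k_{ij} has n choices for the upper index and n(n+1)/2 independent symmetric lower index pairs.
Total = 4 × 4×5/2 = 4 × 10 = 40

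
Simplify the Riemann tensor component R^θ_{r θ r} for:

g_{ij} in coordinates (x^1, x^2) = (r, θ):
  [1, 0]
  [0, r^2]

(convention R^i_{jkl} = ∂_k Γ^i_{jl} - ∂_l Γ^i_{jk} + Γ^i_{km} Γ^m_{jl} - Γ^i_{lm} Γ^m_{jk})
Non-zero Christoffel symbols (Γ^k_{ij} = Γ^k_{ji}):
Γ^r_{θ θ} = -r
Γ^θ_{r θ} = 1/r
R^θ_{r θ r} = ∂_θ Γ^θ_{r r} - ∂_r Γ^θ_{r θ} + Γ^θ_{θ m} Γ^m_{r r} - Γ^θ_{r m} Γ^m_{r θ}
  = (0) - (-1/r^2) + (0) - (1/r^2) = 0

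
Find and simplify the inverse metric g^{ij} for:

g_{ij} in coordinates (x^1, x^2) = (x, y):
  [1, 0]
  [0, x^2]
The metric is diagonal, so g^{ij} is diagonal with entries 1/g_{ii}: diag(1, 1/(x^2)).
g^{ij}:
  [1, 0]
  [0, 1/x^2]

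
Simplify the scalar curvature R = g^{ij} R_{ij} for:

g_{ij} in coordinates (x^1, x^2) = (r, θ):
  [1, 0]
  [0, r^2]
Non-zero Christoffel symbols (Γ^k_{ij} = Γ^k_{ji}):
Γ^r_{θ θ} = -r
Γ^θ_{r θ} = 1/r
Ricci tensor (R_{ij} = R^k_{ikj}): R_{rr} = 0, R_{rθ} = 0, R_{θθ} = 0
Inverse metric: g^{rr} = 1, g^{θθ} = 1/r^2
R = g^{ij} R_{ij} = (1)(0) + (1/r^2)(0) = 0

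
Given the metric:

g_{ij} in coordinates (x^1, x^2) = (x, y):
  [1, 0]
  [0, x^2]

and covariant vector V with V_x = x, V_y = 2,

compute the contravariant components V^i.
Inverse metric (diagonal): g^{xx} = 1, g^{yy} = 1/x^2
V^i = g^{ij} V_j:
V^x = (1)(x) + (0)(2) = x
V^y = (0)(x) + (1/x^2)(2) = 2/x^2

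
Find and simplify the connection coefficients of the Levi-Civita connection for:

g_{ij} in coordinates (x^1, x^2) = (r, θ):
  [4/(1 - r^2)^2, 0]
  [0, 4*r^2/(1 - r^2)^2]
Using Γ^k_{ij} = (1/2) g^{km} (∂_i g_{mj} + ∂_j g_{mi} - ∂_m g_{ij}); the metric is diagonal, so only the m = k term contributes.
Non-zero symbols (using the symmetry Γ^k_{ij} = Γ^k_{ji}):
Γ^r_{r r} = (1/2) g^{rr} (∂_r g_{rr} + ∂_r g_{rr} - ∂_r g_{rr}) = (1/2)((1 - r^2)^2/4)((16*r/(1 - r^2)^3) + (16*r/(1 - r^2)^3) - (16*r/(1 - r^2)^3)) = 2*r/(1 - r^2)
Γ^r_{θ θ} = (1/2) g^{rr} (∂_θ g_{rθ} + ∂_θ g_{rθ} - ∂_r g_{θθ}) = (1/2)((1 - r^2)^2/4)((0) + (0) - (-8*(r^3 + r)/(r^2 - 1)^3)) = (r^3 + r)/(r^2 - 1)
Γ^θ_{r θ} = (1/2) g^{θθ} (∂_r g_{θθ} + ∂_θ g_{θr} - ∂_θ g_{rθ}) = (1/2)((1 - r^2)^2/(4*r^2))((-8*(r^3 + r)/(r^2 - 1)^3) + (0) - (0)) = (-r^2 - 1)/(r^3 - r)
All other Christoffel symbols are zero.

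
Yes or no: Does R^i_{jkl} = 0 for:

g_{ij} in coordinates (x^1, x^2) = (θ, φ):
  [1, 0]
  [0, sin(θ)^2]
Non-zero Christoffel symbols:
Γ^θ_{φ φ} = -sin(2*θ)/2
Γ^φ_{θ φ} = 1/tan(θ)
Ricci tensor: R_{θθ} = 1, R_{θφ} = 0, R_{φφ} = sin(θ)^2
The Ricci tensor is non-zero, so the Riemann tensor is non-zero: not flat.
No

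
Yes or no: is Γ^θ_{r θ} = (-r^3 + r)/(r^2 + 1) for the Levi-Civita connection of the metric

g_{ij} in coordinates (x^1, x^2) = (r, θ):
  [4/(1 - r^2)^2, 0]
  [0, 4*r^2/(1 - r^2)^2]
Γ^θ_{r θ} = (1/2) g^{θθ} (∂_r g_{θθ} + ∂_θ g_{θr} - ∂_θ g_{rθ}) = (1/2)((1 - r^2)^2/(4*r^2))((-8*(r^3 + r)/(r^2 - 1)^3) + (0) - (0)) = (-r^2 - 1)/(r^3 - r)
This differs from the proposed value (-r^3 + r)/(r^2 + 1).
No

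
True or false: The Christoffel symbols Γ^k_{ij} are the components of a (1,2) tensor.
Under a change of coordinates Γ picks up an inhomogeneous term ∂²x/∂x'∂x'; e.g. Γ = 0 in Cartesian coordinates but Γ^r_{θθ} = -r in polar coordinates on the same flat plane.
False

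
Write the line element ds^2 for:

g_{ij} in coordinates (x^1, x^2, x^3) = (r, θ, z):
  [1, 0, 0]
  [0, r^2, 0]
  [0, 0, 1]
ds^2 = g_{ij} dx^i dx^j; only the non-zero components contribute.
ds^2 = dr^2 + r^2 dθ^2 + dz^2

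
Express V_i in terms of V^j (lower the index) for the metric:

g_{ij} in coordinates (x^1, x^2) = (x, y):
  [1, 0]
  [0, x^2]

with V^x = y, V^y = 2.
V_i = g_{ij} V^j:
V_x = (1)(y) + (0)(2) = y
V_y = (0)(y) + (x^2)(2) = 2*x^2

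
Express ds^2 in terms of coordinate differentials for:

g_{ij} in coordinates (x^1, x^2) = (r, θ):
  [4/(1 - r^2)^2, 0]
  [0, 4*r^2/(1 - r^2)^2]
ds^2 = g_{ij} dx^i dx^j; only the non-zero components contribute.
ds^2 = (4/(1 - r^2)^2) dr^2 + (4*r^2/(1 - r^2)^2) dθ^2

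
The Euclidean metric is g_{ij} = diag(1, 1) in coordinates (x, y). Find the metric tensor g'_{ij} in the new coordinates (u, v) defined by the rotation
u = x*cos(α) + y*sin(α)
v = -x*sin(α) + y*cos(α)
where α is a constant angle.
Invert the transformation: x = u*cos(α) - v*sin(α), y = u*sin(α) + v*cos(α)
g'_{ij} = (∂x^k/∂x'^i)(∂x^l/∂x'^j) g_{kl}; with g_{kl} = δ_{kl} this is Σ_k (∂x^k/∂x'^i)(∂x^k/∂x'^j).
Jacobian: ∂x/∂u = cos(α), ∂x/∂v = -sin(α), ∂y/∂u = sin(α), ∂y/∂v = cos(α)
g'_{uu} = (cos(α))(cos(α)) + (sin(α))(sin(α)) = 1
g'_{uv} = (cos(α))(-sin(α)) + (sin(α))(cos(α)) = 0
g'_{vv} = (-sin(α))(-sin(α)) + (cos(α))(cos(α)) = 1
g'_{ij} = diag(1, 1)
The Euclidean metric is invariant under rotations.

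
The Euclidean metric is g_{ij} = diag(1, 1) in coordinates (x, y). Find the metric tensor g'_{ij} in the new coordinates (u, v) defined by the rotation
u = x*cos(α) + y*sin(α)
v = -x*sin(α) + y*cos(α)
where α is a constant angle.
Invert the transformation: x = u*cos(α) - v*sin(α), y = u*sin(α) + v*cos(α)
g'_{ij} = (∂x^k/∂x'^i)(∂x^l/∂x'^j) g_{kl}; with g_{kl} = δ_{kl} this is Σ_k (∂x^k/∂x'^i)(∂x^k/∂x'^j).
Jacobian: ∂x/∂u = cos(α), ∂x/∂v = -sin(α), ∂y/∂u = sin(α), ∂y/∂v = cos(α)
g'_{uu} = (cos(α))(cos(α)) + (sin(α))(sin(α)) = 1
g'_{uv} = (cos(α))(-sin(α)) + (sin(α))(cos(α)) = 0
g'_{vv} = (-sin(α))(-sin(α)) + (cos(α))(cos(α)) = 1
g'_{ij} = diag(1, 1)
The Euclidean metric is invariant under rotations.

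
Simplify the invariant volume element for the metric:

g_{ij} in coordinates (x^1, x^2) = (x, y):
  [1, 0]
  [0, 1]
det(g) = 1
√|det(g)| = 1
Volume element: dV = 1 dx dy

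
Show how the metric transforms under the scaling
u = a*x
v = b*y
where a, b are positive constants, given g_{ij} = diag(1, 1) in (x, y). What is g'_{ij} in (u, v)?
Invert the transformation: x = u/a, y = v/b
g'_{ij} = (∂x^k/∂x'^i)(∂x^l/∂x'^j) g_{kl}; with g_{kl} = δ_{kl} this is Σ_k (∂x^k/∂x'^i)(∂x^k/∂x'^j).
Jacobian: ∂x/∂u = 1/a, ∂x/∂v = 0, ∂y/∂u = 0, ∂y/∂v = 1/b
g'_{uu} = (1/a)(1/a) + (0)(0) = 1/a^2
g'_{uv} = (1/a)(0) + (0)(1/b) = 0
g'_{vv} = (0)(0) + (1/b)(1/b) = 1/b^2
g'_{ij} = diag(1/a^2, 1/b^2)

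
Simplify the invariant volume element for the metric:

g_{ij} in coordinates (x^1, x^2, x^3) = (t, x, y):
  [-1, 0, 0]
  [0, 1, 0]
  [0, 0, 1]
det(g) = -1
√|det(g)| = 1
Volume element: dV = 1 dt dx dy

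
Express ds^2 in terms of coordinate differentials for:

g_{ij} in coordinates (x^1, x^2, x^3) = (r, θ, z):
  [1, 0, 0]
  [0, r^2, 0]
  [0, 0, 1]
ds^2 = g_{ij} dx^i dx^j; only the non-zero components contribute.
ds^2 = dr^2 + r^2 dθ^2 + dz^2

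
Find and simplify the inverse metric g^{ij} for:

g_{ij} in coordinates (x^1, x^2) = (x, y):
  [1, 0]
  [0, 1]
The metric is diagonal, so g^{ij} is diagonal with entries 1/g_{ii}: diag(1, 1).
g^{ij}:
  [1, 0]
  [0, 1]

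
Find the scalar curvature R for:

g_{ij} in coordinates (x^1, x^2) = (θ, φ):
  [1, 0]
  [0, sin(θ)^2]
Non-zero Christoffel symbols (Γ^k_{ij} = Γ^k_{ji}):
Γ^θ_{φ φ} = -sin(2*θ)/2
Γ^φ_{θ φ} = 1/tan(θ)
Ricci tensor (R_{ij} = R^k_{ikj}): R_{θθ} = 1, R_{θφ} = 0, R_{φφ} = sin(θ)^2
Inverse metric: g^{θθ} = 1, g^{φφ} = 1/sin(θ)^2
R = g^{ij} R_{ij} = (1)(1) + (1/sin(θ)^2)(sin(θ)^2) = 2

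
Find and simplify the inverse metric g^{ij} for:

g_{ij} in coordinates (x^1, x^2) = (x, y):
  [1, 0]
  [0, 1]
The metric is diagonal, so g^{ij} is diagonal with entries 1/g_{ii}: diag(1, 1).
g^{ij}:
  [1, 0]
  [0, 1]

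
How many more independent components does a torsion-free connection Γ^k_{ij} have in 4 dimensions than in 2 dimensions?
Independent components in n dimensions: n × n(n+1)/2 = n^2(n+1)/2.
4D: 4 × 10 = 40
2D: 2 × 3 = 6
Difference = 40 - 6 = 34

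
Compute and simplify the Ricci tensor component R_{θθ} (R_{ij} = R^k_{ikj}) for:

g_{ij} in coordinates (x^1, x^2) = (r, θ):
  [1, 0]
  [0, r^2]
Non-zero Christoffel symbols (Γ^k_{ij} = Γ^k_{ji}):
Γ^r_{θ θ} = -r
Γ^θ_{r θ} = 1/r
R^r_{θ r θ} = ∂_r Γ^r_{θ θ} - ∂_θ Γ^r_{θ r} + Γ^r_{r m} Γ^m_{θ θ} - Γ^r_{θ m} Γ^m_{θ r}
  = (-1) - (0) + (0) - (-1) = 0
R^θ_{θ θ θ} = 0 (a repeated index in an antisymmetric pair)
R_{θθ} = R^r_{θ r θ} + R^θ_{θ θ θ} = (0) + (0) = 0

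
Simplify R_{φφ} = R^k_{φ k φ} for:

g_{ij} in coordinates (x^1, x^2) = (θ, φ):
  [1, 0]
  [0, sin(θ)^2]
Non-zero Christoffel symbols (Γ^k_{ij} = Γ^k_{ji}):
Γ^θ_{φ φ} = -sin(2*θ)/2
Γ^φ_{θ φ} = 1/tan(θ)
R^θ_{φ θ φ} = ∂_θ Γ^θ_{φ φ} - ∂_φ Γ^θ_{φ θ} + Γ^θ_{θ m} Γ^m_{φ φ} - Γ^θ_{φ m} Γ^m_{φ θ}
  = (-cos(2*θ)) - (0) + (0) - (-cos(θ)^2) = sin(θ)^2
R^φ_{φ φ φ} = 0 (a repeated index in an antisymmetric pair)
R_{φφ} = R^θ_{φ θ φ} + R^φ_{φ φ φ} = (sin(θ)^2) + (0) = sin(θ)^2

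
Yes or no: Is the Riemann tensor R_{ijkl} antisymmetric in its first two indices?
R_{ijkl} = -R_{jikl} (follows from metric compatibility).
Yes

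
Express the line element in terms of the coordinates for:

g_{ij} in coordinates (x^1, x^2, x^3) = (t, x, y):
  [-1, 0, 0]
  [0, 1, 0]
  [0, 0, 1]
ds^2 = g_{ij} dx^i dx^j; only the non-zero components contribute.
ds^2 = -dt^2 + dx^2 + dy^2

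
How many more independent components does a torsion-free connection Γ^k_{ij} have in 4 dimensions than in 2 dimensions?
Independent components in n dimensions: n × n(n+1)/2 = n^2(n+1)/2.
4D: 4 × 10 = 40
2D: 2 × 3 = 6
Difference = 40 - 6 = 34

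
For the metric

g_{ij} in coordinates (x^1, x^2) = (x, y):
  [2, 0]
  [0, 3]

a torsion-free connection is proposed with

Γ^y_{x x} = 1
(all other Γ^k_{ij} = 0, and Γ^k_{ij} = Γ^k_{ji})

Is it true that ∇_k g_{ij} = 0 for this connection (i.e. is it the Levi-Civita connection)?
Using ∇_k g_{ij} = ∂_k g_{ij} - Γ^m_{ki} g_{mj} - Γ^m_{kj} g_{im}:
∇_x g_{xy} = (0) - (3) - (0) = -3 ≠ 0
So the connection is not metric compatible (it is not the Levi-Civita connection).
No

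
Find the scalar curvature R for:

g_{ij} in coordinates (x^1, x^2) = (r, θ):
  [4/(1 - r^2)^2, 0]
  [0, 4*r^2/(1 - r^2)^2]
Non-zero Christoffel symbols (Γ^k_{ij} = Γ^k_{ji}):
Γ^r_{r r} = 2*r/(1 - r^2)
Γ^r_{θ θ} = (r^3 + r)/(r^2 - 1)
Γ^θ_{r θ} = (-r^2 - 1)/(r^3 - r)
Ricci tensor (R_{ij} = R^k_{ikj}): R_{rr} = -4/(r^2 - 1)^2, R_{rθ} = 0, R_{θθ} = -4*r^2/(r^2 - 1)^2
Inverse metric: g^{rr} = (1 - r^2)^2/4, g^{θθ} = (1 - r^2)^2/(4*r^2)
R = g^{ij} R_{ij} = ((1 - r^2)^2/4)(-4/(r^2 - 1)^2) + ((1 - r^2)^2/(4*r^2))(-4*r^2/(r^2 - 1)^2) = -2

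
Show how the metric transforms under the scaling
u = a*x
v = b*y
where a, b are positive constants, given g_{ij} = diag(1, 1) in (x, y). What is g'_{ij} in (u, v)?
Invert the transformation: x = u/a, y = v/b
g'_{ij} = (∂x^k/∂x'^i)(∂x^l/∂x'^j) g_{kl}; with g_{kl} = δ_{kl} this is Σ_k (∂x^k/∂x'^i)(∂x^k/∂x'^j).
Jacobian: ∂x/∂u = 1/a, ∂x/∂v = 0, ∂y/∂u = 0, ∂y/∂v = 1/b
g'_{uu} = (1/a)(1/a) + (0)(0) = 1/a^2
g'_{uv} = (1/a)(0) + (0)(1/b) = 0
g'_{vv} = (0)(0) + (1/b)(1/b) = 1/b^2
g'_{ij} = diag(1/a^2, 1/b^2)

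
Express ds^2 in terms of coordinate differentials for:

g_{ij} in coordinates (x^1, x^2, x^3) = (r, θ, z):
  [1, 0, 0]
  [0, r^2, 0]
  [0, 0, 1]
ds^2 = g_{ij} dx^i dx^j; only the non-zero components contribute.
ds^2 = dr^2 + r^2 dθ^2 + dz^2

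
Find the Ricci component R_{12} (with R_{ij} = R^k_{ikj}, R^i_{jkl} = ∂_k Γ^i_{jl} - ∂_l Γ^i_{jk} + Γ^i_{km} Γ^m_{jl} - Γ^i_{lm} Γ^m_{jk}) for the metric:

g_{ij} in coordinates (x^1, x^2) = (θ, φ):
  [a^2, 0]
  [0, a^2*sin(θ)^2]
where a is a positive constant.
Non-zero Christoffel symbols (Γ^k_{ij} = Γ^k_{ji}):
Γ^θ_{φ φ} = -sin(2*θ)/2
Γ^φ_{θ φ} = 1/tan(θ)
R^θ_{θ θ φ} = 0 (a repeated index in an antisymmetric pair)
R^φ_{θ φ φ} = 0 (a repeated index in an antisymmetric pair)
R_{θφ} = R^θ_{θ θ φ} + R^φ_{θ φ φ} = (0) + (0) = 0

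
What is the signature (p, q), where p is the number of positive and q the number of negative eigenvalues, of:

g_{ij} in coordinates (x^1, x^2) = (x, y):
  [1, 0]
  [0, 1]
The metric is diagonal, so its eigenvalues are the diagonal entries: 1, 1 (at a generic point, where coordinate-dependent entries are positive).
2 positive, 0 negative.
(2, 0) - Riemannian (positive definite)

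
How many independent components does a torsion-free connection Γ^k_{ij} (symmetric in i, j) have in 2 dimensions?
Γ^k_{ij} has n choices for the upper index and n(n+1)/2 independent symmetric lower index pairs.
Total = 2 × 2×3/2 = 2 × 3 = 6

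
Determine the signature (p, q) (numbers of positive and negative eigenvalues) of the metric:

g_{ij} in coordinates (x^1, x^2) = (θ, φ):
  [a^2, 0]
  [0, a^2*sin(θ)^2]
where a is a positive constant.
The metric is diagonal, so its eigenvalues are the diagonal entries: a^2, a^2*sin(θ)^2 (at a generic point, where coordinate-dependent entries are positive).
2 positive, 0 negative.
(2, 0) - Riemannian (positive definite)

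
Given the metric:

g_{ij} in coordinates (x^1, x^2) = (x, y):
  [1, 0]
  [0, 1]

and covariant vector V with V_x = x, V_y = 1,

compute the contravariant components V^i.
Inverse metric (diagonal): g^{xx} = 1, g^{yy} = 1
V^i = g^{ij} V_j:
V^x = (1)(x) + (0)(1) = x
V^y = (0)(x) + (1)(1) = 1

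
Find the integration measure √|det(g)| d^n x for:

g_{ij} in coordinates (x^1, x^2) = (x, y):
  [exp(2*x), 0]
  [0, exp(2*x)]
det(g) = exp(4*x)
√|det(g)| = exp(2*x)
Volume element: dV = exp(2*x) dx dy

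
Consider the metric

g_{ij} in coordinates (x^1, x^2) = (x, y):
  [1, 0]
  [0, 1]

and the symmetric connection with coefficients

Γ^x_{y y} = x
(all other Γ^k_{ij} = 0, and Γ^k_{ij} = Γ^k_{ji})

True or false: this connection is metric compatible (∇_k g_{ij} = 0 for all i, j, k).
Using ∇_k g_{ij} = ∂_k g_{ij} - Γ^m_{ki} g_{mj} - Γ^m_{kj} g_{im}:
∇_y g_{xy} = (0) - (0) - (x) = -x ≠ 0
So the connection is not metric compatible (it is not the Levi-Civita connection).
False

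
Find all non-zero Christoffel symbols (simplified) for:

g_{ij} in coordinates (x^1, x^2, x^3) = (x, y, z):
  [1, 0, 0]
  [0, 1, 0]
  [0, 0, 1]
Using Γ^k_{ij} = (1/2) g^{km} (∂_i g_{mj} + ∂_j g_{mi} - ∂_m g_{ij}); the metric is diagonal, so only the m = k term contributes.
Every metric component is constant, so all ∂_m g_{ij} = 0 and every Christoffel symbol vanishes.
All Christoffel symbols are zero.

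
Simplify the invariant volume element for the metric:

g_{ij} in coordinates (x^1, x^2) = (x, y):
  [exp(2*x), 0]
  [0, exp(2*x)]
det(g) = exp(4*x)
√|det(g)| = exp(2*x)
Volume element: dV = exp(2*x) dx dy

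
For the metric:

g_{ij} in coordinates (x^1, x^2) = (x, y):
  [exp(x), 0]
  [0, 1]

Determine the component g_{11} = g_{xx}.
With x^1 = x, x^2 = y, g_{11} = g_{xx} is the row-1, column-1 entry of the matrix.
g_{11} = exp(x)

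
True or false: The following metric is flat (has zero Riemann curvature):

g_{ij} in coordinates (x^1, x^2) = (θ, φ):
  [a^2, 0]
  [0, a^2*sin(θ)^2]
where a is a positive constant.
Non-zero Christoffel symbols:
Γ^θ_{φ φ} = -sin(2*θ)/2
Γ^φ_{θ φ} = 1/tan(θ)
Ricci tensor: R_{θθ} = 1, R_{θφ} = 0, R_{φφ} = sin(θ)^2
The Ricci tensor is non-zero, so the Riemann tensor is non-zero: not flat.
False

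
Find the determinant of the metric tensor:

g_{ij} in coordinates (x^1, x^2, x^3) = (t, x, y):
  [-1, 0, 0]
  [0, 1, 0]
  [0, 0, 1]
Diagonal metric: det(g) = g_{11}·g_{22}·g_{33}
= (-1)·(1)·(1)
det(g) = -1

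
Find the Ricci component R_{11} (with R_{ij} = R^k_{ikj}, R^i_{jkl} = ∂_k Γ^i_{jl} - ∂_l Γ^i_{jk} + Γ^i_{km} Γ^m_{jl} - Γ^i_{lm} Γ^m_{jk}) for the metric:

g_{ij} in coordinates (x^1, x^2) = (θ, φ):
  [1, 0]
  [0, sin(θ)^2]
Non-zero Christoffel symbols (Γ^k_{ij} = Γ^k_{ji}):
Γ^θ_{φ φ} = -sin(2*θ)/2
Γ^φ_{θ φ} = 1/tan(θ)
R^θ_{θ θ θ} = 0 (a repeated index in an antisymmetric pair)
R^φ_{θ φ θ} = ∂_φ Γ^φ_{θ θ} - ∂_θ Γ^φ_{θ φ} + Γ^φ_{φ m} Γ^m_{θ θ} - Γ^φ_{θ m} Γ^m_{θ φ}
  = (0) - (-1/sin(θ)^2) + (0) - (1/tan(θ)^2) = 1
R_{θθ} = R^θ_{θ θ θ} + R^φ_{θ φ θ} = (0) + (1) = 1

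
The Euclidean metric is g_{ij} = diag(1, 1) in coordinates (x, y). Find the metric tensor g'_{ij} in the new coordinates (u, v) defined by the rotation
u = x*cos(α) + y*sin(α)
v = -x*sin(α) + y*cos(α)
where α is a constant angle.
Invert the transformation: x = u*cos(α) - v*sin(α), y = u*sin(α) + v*cos(α)
g'_{ij} = (∂x^k/∂x'^i)(∂x^l/∂x'^j) g_{kl}; with g_{kl} = δ_{kl} this is Σ_k (∂x^k/∂x'^i)(∂x^k/∂x'^j).
Jacobian: ∂x/∂u = cos(α), ∂x/∂v = -sin(α), ∂y/∂u = sin(α), ∂y/∂v = cos(α)
g'_{uu} = (cos(α))(cos(α)) + (sin(α))(sin(α)) = 1
g'_{uv} = (cos(α))(-sin(α)) + (sin(α))(cos(α)) = 0
g'_{vv} = (-sin(α))(-sin(α)) + (cos(α))(cos(α)) = 1
g'_{ij} = diag(1, 1)
The Euclidean metric is invariant under rotations.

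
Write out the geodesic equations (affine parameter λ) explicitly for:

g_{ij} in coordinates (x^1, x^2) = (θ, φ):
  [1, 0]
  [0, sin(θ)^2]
Geodesic equation: d^2x^k/dλ^2 + Γ^k_{ij} (dx^i/dλ)(dx^j/dλ) = 0.
Non-zero Christoffel symbols:
Γ^θ_{φ φ} = -sin(2*θ)/2
Γ^φ_{θ φ} = 1/tan(θ)
Substituting (the symmetric pair Γ^k_{ij}, Γ^k_{ji} combines into a factor 2):
d^2θ/dλ^2 - (sin(2*θ)/2) (dφ/dλ)^2 = 0
d^2φ/dλ^2 + (2/tan(θ)) (dθ/dλ)(dφ/dλ) = 0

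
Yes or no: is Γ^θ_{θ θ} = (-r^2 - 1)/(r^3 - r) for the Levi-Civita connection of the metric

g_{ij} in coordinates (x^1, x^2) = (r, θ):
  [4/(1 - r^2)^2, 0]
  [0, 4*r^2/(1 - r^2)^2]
Γ^θ_{θ θ} = (1/2) g^{θθ} (∂_θ g_{θθ} + ∂_θ g_{θθ} - ∂_θ g_{θθ}) = (1/2)((1 - r^2)^2/(4*r^2))((0) + (0) - (0)) = 0
This differs from the proposed value (-r^2 - 1)/(r^3 - r).
No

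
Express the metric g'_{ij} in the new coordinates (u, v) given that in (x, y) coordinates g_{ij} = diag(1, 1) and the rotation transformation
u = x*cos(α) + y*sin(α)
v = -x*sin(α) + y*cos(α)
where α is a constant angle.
Invert the transformation: x = u*cos(α) - v*sin(α), y = u*sin(α) + v*cos(α)
g'_{ij} = (∂x^k/∂x'^i)(∂x^l/∂x'^j) g_{kl}; with g_{kl} = δ_{kl} this is Σ_k (∂x^k/∂x'^i)(∂x^k/∂x'^j).
Jacobian: ∂x/∂u = cos(α), ∂x/∂v = -sin(α), ∂y/∂u = sin(α), ∂y/∂v = cos(α)
g'_{uu} = (cos(α))(cos(α)) + (sin(α))(sin(α)) = 1
g'_{uv} = (cos(α))(-sin(α)) + (sin(α))(cos(α)) = 0
g'_{vv} = (-sin(α))(-sin(α)) + (cos(α))(cos(α)) = 1
g'_{ij} = diag(1, 1)
The Euclidean metric is invariant under rotations.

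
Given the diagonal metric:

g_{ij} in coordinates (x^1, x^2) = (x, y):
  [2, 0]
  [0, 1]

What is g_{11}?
With x^1 = x, x^2 = y, g_{11} = g_{xx} is the row-1, column-1 entry of the matrix.
g_{11} = 2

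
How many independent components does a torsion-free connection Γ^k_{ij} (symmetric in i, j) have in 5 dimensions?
Γ^k_{ij} has n choices for the upper index and n(n+1)/2 independent symmetric lower index pairs.
Total = 5 × 5×6/2 = 5 × 15 = 75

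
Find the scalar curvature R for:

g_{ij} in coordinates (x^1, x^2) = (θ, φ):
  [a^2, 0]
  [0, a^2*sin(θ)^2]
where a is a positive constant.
Non-zero Christoffel symbols (Γ^k_{ij} = Γ^k_{ji}):
Γ^θ_{φ φ} = -sin(2*θ)/2
Γ^φ_{θ φ} = 1/tan(θ)
Ricci tensor (R_{ij} = R^k_{ikj}): R_{θθ} = 1, R_{θφ} = 0, R_{φφ} = sin(θ)^2
Inverse metric: g^{θθ} = 1/a^2, g^{φφ} = 1/(a^2*sin(θ)^2)
R = g^{ij} R_{ij} = (1/a^2)(1) + (1/(a^2*sin(θ)^2))(sin(θ)^2) = 2/a^2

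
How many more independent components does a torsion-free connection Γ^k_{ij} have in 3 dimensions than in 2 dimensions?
Independent components in n dimensions: n × n(n+1)/2 = n^2(n+1)/2.
3D: 3 × 6 = 18
2D: 2 × 3 = 6
Difference = 18 - 6 = 12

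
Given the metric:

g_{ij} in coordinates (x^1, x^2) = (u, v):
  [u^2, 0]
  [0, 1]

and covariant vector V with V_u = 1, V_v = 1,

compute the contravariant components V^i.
Inverse metric (diagonal): g^{uu} = 1/u^2, g^{vv} = 1
V^i = g^{ij} V_j:
V^u = (1/u^2)(1) + (0)(1) = 1/u^2
V^v = (0)(1) + (1)(1) = 1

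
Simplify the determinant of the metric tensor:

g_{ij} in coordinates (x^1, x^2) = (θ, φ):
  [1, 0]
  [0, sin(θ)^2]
For a 2×2 metric: det(g) = g_{11}·g_{22} - g_{12}·g_{21}
= (1)·(sin(θ)^2) - (0)·(0)
= sin(θ)^2 - 0
det(g) = sin(θ)^2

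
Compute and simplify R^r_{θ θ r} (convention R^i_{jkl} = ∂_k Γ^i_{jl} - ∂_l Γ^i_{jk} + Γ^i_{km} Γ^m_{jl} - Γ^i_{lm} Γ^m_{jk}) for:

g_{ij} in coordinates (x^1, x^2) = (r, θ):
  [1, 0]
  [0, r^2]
Non-zero Christoffel symbols (Γ^k_{ij} = Γ^k_{ji}):
Γ^r_{θ θ} = -r
Γ^θ_{r θ} = 1/r
R^r_{θ θ r} = ∂_θ Γ^r_{θ r} - ∂_r Γ^r_{θ θ} + Γ^r_{θ m} Γ^m_{θ r} - Γ^r_{r m} Γ^m_{θ θ}
  = (0) - (-1) + (-1) - (0) = 0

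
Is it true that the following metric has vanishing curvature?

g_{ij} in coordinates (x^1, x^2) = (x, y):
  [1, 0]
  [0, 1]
All metric components are constant, so every Christoffel symbol vanishes and R^i_{jkl} = 0.
Yes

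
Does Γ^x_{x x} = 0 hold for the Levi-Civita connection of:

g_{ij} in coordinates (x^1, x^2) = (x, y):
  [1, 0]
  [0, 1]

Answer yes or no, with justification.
Γ^x_{x x} = (1/2) g^{xx} (∂_x g_{xx} + ∂_x g_{xx} - ∂_x g_{xx}) = (1/2)(1)((0) + (0) - (0)) = 0
This equals the proposed value 0.
Yes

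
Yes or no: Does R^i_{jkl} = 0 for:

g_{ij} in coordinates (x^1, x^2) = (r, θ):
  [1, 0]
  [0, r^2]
Non-zero Christoffel symbols:
Γ^r_{θ θ} = -r
Γ^θ_{r θ} = 1/r
Ricci tensor: R_{rr} = 0, R_{rθ} = 0, R_{θθ} = 0
All R_{ij} vanish; in 2 dimensions the Riemann tensor is fully determined by the Ricci tensor, so R^i_{jkl} = 0: the metric is flat (curvilinear coordinates on flat space).
Yes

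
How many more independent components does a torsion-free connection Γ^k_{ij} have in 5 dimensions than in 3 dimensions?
Independent components in n dimensions: n × n(n+1)/2 = n^2(n+1)/2.
5D: 5 × 15 = 75
3D: 3 × 6 = 18
Difference = 75 - 18 = 57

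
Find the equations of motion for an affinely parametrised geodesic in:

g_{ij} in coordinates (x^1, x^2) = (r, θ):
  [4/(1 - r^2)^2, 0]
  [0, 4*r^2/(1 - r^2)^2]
Geodesic equation: d^2x^k/dλ^2 + Γ^k_{ij} (dx^i/dλ)(dx^j/dλ) = 0.
Non-zero Christoffel symbols:
Γ^r_{r r} = 2*r/(1 - r^2)
Γ^r_{θ θ} = (r^3 + r)/(r^2 - 1)
Γ^θ_{r θ} = (-r^2 - 1)/(r^3 - r)
Substituting (the symmetric pair Γ^k_{ij}, Γ^k_{ji} combines into a factor 2):
d^2r/dλ^2 + (2*r/(1 - r^2)) (dr/dλ)^2 + ((r^3 + r)/(r^2 - 1)) (dθ/dλ)^2 = 0
d^2θ/dλ^2 + ((-2*r^2 - 2)/(r^3 - r)) (dr/dλ)(dθ/dλ) = 0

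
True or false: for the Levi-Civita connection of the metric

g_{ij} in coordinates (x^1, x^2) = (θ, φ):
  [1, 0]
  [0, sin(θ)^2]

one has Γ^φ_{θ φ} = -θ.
Γ^φ_{θ φ} = (1/2) g^{φφ} (∂_θ g_{φφ} + ∂_φ g_{φθ} - ∂_φ g_{θφ}) = (1/2)(1/sin(θ)^2)((sin(2*θ)) + (0) - (0)) = 1/tan(θ)
This differs from the proposed value -θ.
False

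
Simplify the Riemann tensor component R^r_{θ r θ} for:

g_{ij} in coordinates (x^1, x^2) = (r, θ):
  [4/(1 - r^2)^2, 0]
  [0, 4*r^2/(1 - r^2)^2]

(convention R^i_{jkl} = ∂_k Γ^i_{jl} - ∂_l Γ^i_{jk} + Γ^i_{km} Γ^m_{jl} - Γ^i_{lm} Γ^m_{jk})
Non-zero Christoffel symbols (Γ^k_{ij} = Γ^k_{ji}):
Γ^r_{r r} = 2*r/(1 - r^2)
Γ^r_{θ θ} = (r^3 + r)/(r^2 - 1)
Γ^θ_{r θ} = (-r^2 - 1)/(r^3 - r)
R^r_{θ r θ} = ∂_r Γ^r_{θ θ} - ∂_θ Γ^r_{θ r} + Γ^r_{r m} Γ^m_{θ θ} - Γ^r_{θ m} Γ^m_{θ r}
  = ((r^4 - 4*r^2 - 1)/(r^2 - 1)^2) - (0) + (-2*r^2*(r^2 + 1)/(r^2 - 1)^2) - (-(r^2 + 1)^2/(r^2 - 1)^2) = -4*r^2/(r^2 - 1)^2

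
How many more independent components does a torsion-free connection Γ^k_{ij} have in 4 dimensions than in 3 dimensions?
Independent components in n dimensions: n × n(n+1)/2 = n^2(n+1)/2.
4D: 4 × 10 = 40
3D: 3 × 6 = 18
Difference = 40 - 18 = 22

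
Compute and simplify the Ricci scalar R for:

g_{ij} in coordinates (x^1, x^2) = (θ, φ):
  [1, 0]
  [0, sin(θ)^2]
Non-zero Christoffel symbols (Γ^k_{ij} = Γ^k_{ji}):
Γ^θ_{φ φ} = -sin(2*θ)/2
Γ^φ_{θ φ} = 1/tan(θ)
Ricci tensor (R_{ij} = R^k_{ikj}): R_{θθ} = 1, R_{θφ} = 0, R_{φφ} = sin(θ)^2
Inverse metric: g^{θθ} = 1, g^{φφ} = 1/sin(θ)^2
R = g^{ij} R_{ij} = (1)(1) + (1/sin(θ)^2)(sin(θ)^2) = 2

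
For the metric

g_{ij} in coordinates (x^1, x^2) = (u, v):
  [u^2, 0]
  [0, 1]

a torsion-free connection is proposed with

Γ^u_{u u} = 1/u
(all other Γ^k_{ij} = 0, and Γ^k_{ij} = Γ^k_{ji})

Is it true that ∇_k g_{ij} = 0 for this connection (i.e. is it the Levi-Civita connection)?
Using ∇_k g_{ij} = ∂_k g_{ij} - Γ^m_{ki} g_{mj} - Γ^m_{kj} g_{im}:
e.g. ∇_u g_{uu} = (2*u) - (u) - (u) = 0
Every component ∇_k g_{ij} vanishes: the connection is metric compatible.
Yes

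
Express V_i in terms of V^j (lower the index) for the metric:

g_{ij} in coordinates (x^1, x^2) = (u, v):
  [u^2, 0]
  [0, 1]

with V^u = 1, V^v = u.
V_i = g_{ij} V^j:
V_u = (u^2)(1) + (0)(u) = u^2
V_v = (0)(1) + (1)(u) = u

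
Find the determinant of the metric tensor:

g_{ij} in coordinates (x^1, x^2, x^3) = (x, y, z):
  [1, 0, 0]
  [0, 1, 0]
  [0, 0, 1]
Diagonal metric: det(g) = g_{11}·g_{22}·g_{33}
= (1)·(1)·(1)
det(g) = 1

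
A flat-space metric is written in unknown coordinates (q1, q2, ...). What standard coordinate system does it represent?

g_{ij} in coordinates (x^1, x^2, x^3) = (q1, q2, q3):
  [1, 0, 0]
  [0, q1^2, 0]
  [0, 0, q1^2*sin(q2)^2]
The line element ds^2 = dq1^2 + q1^2 dq2^2 + q1^2 sin(q2)^2 dq3^2 is dr^2 + r^2 dθ^2 + r^2 sin(θ)^2 dφ^2 with q1 = r, q2 = θ, q3 = φ.
spherical coordinates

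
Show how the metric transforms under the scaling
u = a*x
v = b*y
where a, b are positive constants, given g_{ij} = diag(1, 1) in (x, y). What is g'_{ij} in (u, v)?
Invert the transformation: x = u/a, y = v/b
g'_{ij} = (∂x^k/∂x'^i)(∂x^l/∂x'^j) g_{kl}; with g_{kl} = δ_{kl} this is Σ_k (∂x^k/∂x'^i)(∂x^k/∂x'^j).
Jacobian: ∂x/∂u = 1/a, ∂x/∂v = 0, ∂y/∂u = 0, ∂y/∂v = 1/b
g'_{uu} = (1/a)(1/a) + (0)(0) = 1/a^2
g'_{uv} = (1/a)(0) + (0)(1/b) = 0
g'_{vv} = (0)(0) + (1/b)(1/b) = 1/b^2
g'_{ij} = diag(1/a^2, 1/b^2)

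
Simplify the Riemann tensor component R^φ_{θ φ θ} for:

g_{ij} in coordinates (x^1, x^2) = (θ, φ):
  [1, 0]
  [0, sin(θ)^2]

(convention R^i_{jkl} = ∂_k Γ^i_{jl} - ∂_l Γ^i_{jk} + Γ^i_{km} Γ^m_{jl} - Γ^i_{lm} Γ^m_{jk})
Non-zero Christoffel symbols (Γ^k_{ij} = Γ^k_{ji}):
Γ^θ_{φ φ} = -sin(2*θ)/2
Γ^φ_{θ φ} = 1/tan(θ)
R^φ_{θ φ θ} = ∂_φ Γ^φ_{θ θ} - ∂_θ Γ^φ_{θ φ} + Γ^φ_{φ m} Γ^m_{θ θ} - Γ^φ_{θ m} Γ^m_{θ φ}
  = (0) - (-1/sin(θ)^2) + (0) - (1/tan(θ)^2) = 1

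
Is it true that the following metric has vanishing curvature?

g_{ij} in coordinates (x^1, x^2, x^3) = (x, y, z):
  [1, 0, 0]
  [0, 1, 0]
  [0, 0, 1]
All metric components are constant, so every Christoffel symbol vanishes and R^i_{jkl} = 0.
Yes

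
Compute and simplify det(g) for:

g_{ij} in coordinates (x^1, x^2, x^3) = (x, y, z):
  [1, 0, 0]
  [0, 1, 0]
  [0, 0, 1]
Diagonal metric: det(g) = g_{11}·g_{22}·g_{33}
= (1)·(1)·(1)
det(g) = 1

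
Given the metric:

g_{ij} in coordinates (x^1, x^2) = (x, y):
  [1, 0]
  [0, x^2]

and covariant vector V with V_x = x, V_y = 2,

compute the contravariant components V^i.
Inverse metric (diagonal): g^{xx} = 1, g^{yy} = 1/x^2
V^i = g^{ij} V_j:
V^x = (1)(x) + (0)(2) = x
V^y = (0)(x) + (1/x^2)(2) = 2/x^2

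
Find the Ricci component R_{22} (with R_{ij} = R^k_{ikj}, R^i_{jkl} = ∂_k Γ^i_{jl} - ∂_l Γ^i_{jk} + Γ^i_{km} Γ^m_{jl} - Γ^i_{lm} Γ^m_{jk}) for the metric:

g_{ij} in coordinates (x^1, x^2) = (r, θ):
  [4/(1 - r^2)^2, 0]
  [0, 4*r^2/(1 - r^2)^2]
Non-zero Christoffel symbols (Γ^k_{ij} = Γ^k_{ji}):
Γ^r_{r r} = 2*r/(1 - r^2)
Γ^r_{θ θ} = (r^3 + r)/(r^2 - 1)
Γ^θ_{r θ} = (-r^2 - 1)/(r^3 - r)
R^r_{θ r θ} = ∂_r Γ^r_{θ θ} - ∂_θ Γ^r_{θ r} + Γ^r_{r m} Γ^m_{θ θ} - Γ^r_{θ m} Γ^m_{θ r}
  = ((r^4 - 4*r^2 - 1)/(r^2 - 1)^2) - (0) + (-2*r^2*(r^2 + 1)/(r^2 - 1)^2) - (-(r^2 + 1)^2/(r^2 - 1)^2) = -4*r^2/(r^2 - 1)^2
R^θ_{θ θ θ} = 0 (a repeated index in an antisymmetric pair)
R_{θθ} = R^r_{θ r θ} + R^θ_{θ θ θ} = (-4*r^2/(r^2 - 1)^2) + (0) = -4*r^2/(r^2 - 1)^2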